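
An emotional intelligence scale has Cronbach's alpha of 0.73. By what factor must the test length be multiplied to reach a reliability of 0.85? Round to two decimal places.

Invert Spearman-Brown to solve for n:
n = r*(1 − r) / [ r (1 − r*) ]
n = 0.85 × (1 − 0.73) / [ 0.73 × (1 − 0.85) ]
n = 0.2295 / 0.1095 ≈ 2.0959

2.10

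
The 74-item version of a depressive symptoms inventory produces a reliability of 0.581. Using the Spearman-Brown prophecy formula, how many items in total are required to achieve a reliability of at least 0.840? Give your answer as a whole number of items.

n = 0.840 × (1 − 0.581) / [ 0.581 × (1 − 0.840) ]
  = 0.351960 / 0.092960 = 3.7861
So the test needs 3.7861 × 74 ≈ 280.17 items; rounding up, 281.

281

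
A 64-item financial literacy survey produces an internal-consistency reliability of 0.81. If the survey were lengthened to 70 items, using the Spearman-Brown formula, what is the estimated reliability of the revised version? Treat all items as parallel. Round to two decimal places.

0.82

The new length is 70/64 = 1.0938 times the old.
Apply the Spearman-Brown prophecy formula, r' = nr / [1 + (n − 1)r]:
r_new = (1.0938 × 0.81) / (1 + (1.0938 − 1) × 0.81)
     = 0.8860 / 1.0760 = 0.8234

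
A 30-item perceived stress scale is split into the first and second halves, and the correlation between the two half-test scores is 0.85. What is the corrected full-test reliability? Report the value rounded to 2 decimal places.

0.92

The full test is twice the length of either half (n = 2).
r_full = 2r_hh / (1 + r_hh) = 2 × 0.85 / (1 + 0.85)
r_full = 1.7000 / 1.8500 ≈ 0.9189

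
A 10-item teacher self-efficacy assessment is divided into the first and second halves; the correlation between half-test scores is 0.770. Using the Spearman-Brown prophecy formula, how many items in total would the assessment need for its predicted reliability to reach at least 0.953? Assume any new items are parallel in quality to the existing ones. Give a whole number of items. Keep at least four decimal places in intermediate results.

31

r_full = 2(0.770)/(1 + 0.770) = 0.8701
n = r_tgt(1 − r_full) / [r_full(1 − r_tgt)] = 0.953 × 0.1299 / (0.8701 × 0.047) ≈ 3.0272
Required items = 3.0272 × 10 = 30.27, so 31 items.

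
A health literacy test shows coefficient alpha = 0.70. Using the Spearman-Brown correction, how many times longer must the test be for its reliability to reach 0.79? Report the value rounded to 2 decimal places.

1.61

Invert Spearman-Brown to solve for n:
n = r_target (1 − r_old) / [ r_old (1 − r_target) ]
n = 0.79 × (1 − 0.70) / [ 0.70 × (1 − 0.79) ]
  = 0.2370 / 0.1470 = 1.6122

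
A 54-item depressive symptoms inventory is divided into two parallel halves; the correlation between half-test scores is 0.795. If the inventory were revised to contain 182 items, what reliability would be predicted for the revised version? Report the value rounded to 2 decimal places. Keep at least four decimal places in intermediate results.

0.96

First correct the split-half correlation to full-test reliability: r_full = 2 × 0.795 / (1 + 0.795) ≈ 0.8858
Then adjust to 182 items: n = 182/54 = 3.3704
r_new = n·r_full / (1 + (n − 1)·r_full) = 2.9855 / 3.0997 ≈ 0.9632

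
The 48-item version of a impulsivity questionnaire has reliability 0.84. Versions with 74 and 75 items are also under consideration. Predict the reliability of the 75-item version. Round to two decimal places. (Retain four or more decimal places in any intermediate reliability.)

The 74-item form is not needed; work directly from the 48-item form with n = 75/48 = 1.5625.
r_{75} = n·r / (1 + (n − 1)·r) = 1.3125 / 1.4725 ≈ 0.8913

0.89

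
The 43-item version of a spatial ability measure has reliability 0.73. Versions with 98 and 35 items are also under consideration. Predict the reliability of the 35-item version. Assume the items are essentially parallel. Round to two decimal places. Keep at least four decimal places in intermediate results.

0.69

Only the ratio of lengths matters: n = 35/43 = 0.8140
r_{35} = n·r / (1 + (n − 1)·r) = 0.5942 / 0.8642 ≈ 0.6876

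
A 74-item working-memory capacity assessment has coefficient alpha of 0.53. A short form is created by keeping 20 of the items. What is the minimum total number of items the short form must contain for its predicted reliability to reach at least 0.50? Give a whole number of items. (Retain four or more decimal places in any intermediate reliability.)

66

First, r for the 20-item form: n = 20/74 = 0.2703, so r_20 = 0.2703·0.53/(1 + (0.2703 − 1)·0.53) = 0.2336
Length factor from the short form to reach 0.50: n' = 0.50(1 − 0.2336) / [0.2336(1 − 0.50)] ≈ 3.2808
Items = 3.2808 × 20 ≈ 65.62 → 66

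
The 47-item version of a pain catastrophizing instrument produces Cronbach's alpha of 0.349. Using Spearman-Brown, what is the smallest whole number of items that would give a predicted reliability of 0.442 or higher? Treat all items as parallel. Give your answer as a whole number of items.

70

Invert Spearman-Brown to solve for n:
n = r_target (1 − r_old) / [ r_old (1 − r_target) ]
n = 0.442(1 − 0.349) / [0.349(1 − 0.442)]
  = 0.287742 / 0.194742 = 1.4776
So the test needs 1.4776 × 47 ≈ 69.45 items; rounding up, 70.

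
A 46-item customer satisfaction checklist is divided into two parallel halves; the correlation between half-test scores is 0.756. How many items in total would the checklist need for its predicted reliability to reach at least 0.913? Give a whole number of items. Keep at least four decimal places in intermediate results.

78

Corrected full-test reliability: r_full = 2 × 0.756 / (1 + 0.756) ≈ 0.8610
n = r_tgt(1 − r_full) / [r_full(1 − r_tgt)] = 0.913 × 0.1390 / (0.8610 × 0.087) ≈ 1.6942
Items = 1.6942 × 46 ≈ 77.93 → 78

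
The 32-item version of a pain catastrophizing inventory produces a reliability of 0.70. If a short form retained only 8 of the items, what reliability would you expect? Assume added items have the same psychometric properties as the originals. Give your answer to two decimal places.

The new length is 8/32 = 0.25 times the old.
Apply the Spearman-Brown prophecy formula, r' = nr / [1 + (n − 1)r]:
r_new = (0.25 × 0.70) / (1 + (0.25 − 1) × 0.70)
     = 0.1750 / 0.4750 = 0.3684

0.37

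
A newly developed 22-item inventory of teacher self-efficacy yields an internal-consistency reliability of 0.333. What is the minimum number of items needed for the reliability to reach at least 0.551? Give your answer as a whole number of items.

Spearman-Brown solved for the length factor n:
n = r*(1 − r) / [ r (1 − r*) ]
n = 0.551 × (1 − 0.333) / [ 0.333 × (1 − 0.551) ]
  = 0.367517 / 0.149517 = 2.4580
2.4580 × 22 = 54.08 → 55 items

55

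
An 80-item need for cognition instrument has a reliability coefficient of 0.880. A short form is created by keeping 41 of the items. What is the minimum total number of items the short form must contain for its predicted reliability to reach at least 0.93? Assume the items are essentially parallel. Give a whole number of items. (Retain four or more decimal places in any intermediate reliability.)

First, r for the 41-item form: n = 41/80 = 0.5125, so r_41 = 0.5125·0.880/(1 + (0.5125 − 1)·0.880) = 0.7898
Then solve for n' with r_old = 0.7898, r_target = 0.93: n' = 0.93(1 − 0.7898)/[0.7898(1 − 0.93)] = 3.5359
Items = 3.5359 × 41 ≈ 144.97 → 145

145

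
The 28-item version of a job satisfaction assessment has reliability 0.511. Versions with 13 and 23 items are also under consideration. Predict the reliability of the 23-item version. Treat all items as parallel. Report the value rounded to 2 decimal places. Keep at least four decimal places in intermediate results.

The 13-item form is not needed; work directly from the 28-item form with n = 23/28 = 0.8214.
r_{23} = n·r / (1 + (n − 1)·r) = 0.4197 / 0.9087 ≈ 0.4619

0.46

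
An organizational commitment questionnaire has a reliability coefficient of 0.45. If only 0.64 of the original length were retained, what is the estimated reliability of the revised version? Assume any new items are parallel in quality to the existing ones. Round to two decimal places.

Spearman-Brown: r_new = n·r / (1 + (n − 1)·r)
r_new = (0.64 × 0.45) / (1 + (0.64 − 1) × 0.45)
r_new = 0.2880 / 0.8380 ≈ 0.3437

0.34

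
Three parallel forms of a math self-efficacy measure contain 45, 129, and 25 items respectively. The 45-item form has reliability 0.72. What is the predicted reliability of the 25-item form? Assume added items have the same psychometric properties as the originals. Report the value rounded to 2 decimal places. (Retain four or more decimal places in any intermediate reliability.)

Only the ratio of lengths matters: n = 25/45 = 0.5556
r_{25} = n·r / (1 + (n − 1)·r) = 0.4000 / 0.6800 ≈ 0.5882

0.59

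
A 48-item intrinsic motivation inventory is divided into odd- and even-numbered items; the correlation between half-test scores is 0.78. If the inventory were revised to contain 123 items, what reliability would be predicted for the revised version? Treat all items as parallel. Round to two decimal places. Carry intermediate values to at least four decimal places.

0.95

Spearman-Brown correction (n = 2): r_full = 2·0.78/(1 + 0.78) = 0.8764
Then adjust to 123 items: n = 123/48 = 2.5625
r_new = n·r_full / (1 + (n − 1)·r_full) = 2.2458 / 2.3694 ≈ 0.9478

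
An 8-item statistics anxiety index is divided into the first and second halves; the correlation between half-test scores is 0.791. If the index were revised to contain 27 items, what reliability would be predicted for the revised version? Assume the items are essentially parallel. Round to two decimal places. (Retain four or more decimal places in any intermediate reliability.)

0.96

Full-test reliability from the split-half r: r_full = 2(0.791)/(1 + 0.791) = 0.8833
Then adjust to 27 items: n = 27/8 = 3.3750
r_new = n·r_full / (1 + (n − 1)·r_full) = 2.9811 / 3.0978 ≈ 0.9623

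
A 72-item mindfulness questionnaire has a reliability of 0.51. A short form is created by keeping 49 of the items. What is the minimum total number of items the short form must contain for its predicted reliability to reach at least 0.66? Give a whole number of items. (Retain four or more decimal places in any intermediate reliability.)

135

First, r for the 49-item form: n = 49/72 = 0.6806, so r_49 = 0.6806·0.51/(1 + (0.6806 − 1)·0.51) = 0.4146
Length factor from the short form to reach 0.66: n' = 0.66(1 − 0.4146) / [0.4146(1 − 0.66)] ≈ 2.7409
Total items = 2.7409 × 49 = 134.30, rounded up to 135.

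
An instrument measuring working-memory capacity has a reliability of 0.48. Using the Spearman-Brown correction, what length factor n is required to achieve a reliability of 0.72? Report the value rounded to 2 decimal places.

2.79

Invert Spearman-Brown to solve for n:
n = r_target (1 − r_old) / [ r_old (1 − r_target) ]
n = 0.72 × (1 − 0.48) / [ 0.48 × (1 − 0.72) ]
n = 0.3744 / 0.1344 ≈ 2.7857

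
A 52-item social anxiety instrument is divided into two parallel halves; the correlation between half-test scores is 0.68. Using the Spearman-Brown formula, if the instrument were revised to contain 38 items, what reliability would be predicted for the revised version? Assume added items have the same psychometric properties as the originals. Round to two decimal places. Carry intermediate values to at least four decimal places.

0.76

First correct the split-half correlation to full-test reliability: r_full = 2 × 0.68 / (1 + 0.68) ≈ 0.8095
Then adjust to 38 items: n = 38/52 = 0.7308
r_new = n·r_full / (1 + (n − 1)·r_full) = 0.5916 / 0.7821 ≈ 0.7564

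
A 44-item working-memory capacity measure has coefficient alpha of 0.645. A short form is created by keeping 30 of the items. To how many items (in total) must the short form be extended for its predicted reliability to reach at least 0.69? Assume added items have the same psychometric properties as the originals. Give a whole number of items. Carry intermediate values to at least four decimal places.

Short-form reliability: n = 30/44 = 0.6818; r_30 = n·r/(1+(n−1)r) ≈ 0.5533
Then solve for n' with r_old = 0.5533, r_target = 0.69: n' = 0.69(1 − 0.5533)/[0.5533(1 − 0.69)] = 1.7970
Items = 1.7970 × 30 ≈ 53.91 → 54

54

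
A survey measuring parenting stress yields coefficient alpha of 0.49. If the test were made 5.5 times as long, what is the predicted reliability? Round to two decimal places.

0.84

Spearman-Brown: r_new = n·r / (1 + (n − 1)·r)
r_new = 5.5·0.49 / [1 + (5.5 − 1)·0.49]
r_new = 2.6950 / 3.2050 ≈ 0.8409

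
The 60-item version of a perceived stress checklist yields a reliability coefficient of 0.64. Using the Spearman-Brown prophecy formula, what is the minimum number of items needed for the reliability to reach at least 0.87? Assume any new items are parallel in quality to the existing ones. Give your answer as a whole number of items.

226

Invert Spearman-Brown to solve for n:
n = r*(1 − r) / [ r (1 − r*) ]
n = [0.87 × 0.36] / [0.64 × 0.13]
n = 0.3132 / 0.0832 ≈ 3.7644
3.7644 × 60 = 225.86 → 226 items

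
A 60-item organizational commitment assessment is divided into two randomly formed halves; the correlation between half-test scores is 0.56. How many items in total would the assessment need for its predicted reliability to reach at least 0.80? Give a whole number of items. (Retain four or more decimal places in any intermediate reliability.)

95

Corrected full-test reliability: r_full = 2 × 0.56 / (1 + 0.56) ≈ 0.7179
Solve Spearman-Brown for n: n = 0.80(1 − 0.7179) / [0.7179(1 − 0.80)] = 1.5718
Required items = 1.5718 × 60 = 94.31, so 95 items.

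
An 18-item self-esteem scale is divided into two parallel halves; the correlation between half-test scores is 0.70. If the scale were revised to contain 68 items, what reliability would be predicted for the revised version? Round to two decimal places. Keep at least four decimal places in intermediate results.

0.95

Full-test reliability from the split-half r: r_full = 2(0.70)/(1 + 0.70) = 0.8235
Then adjust to 68 items: n = 68/18 = 3.7778
r_new = n·r_full / (1 + (n − 1)·r_full) = 3.1110 / 3.2875 ≈ 0.9463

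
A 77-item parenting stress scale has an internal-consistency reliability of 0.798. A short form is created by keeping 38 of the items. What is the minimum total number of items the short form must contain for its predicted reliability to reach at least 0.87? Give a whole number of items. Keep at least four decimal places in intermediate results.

131

First, r for the 38-item form: n = 38/77 = 0.4935, so r_38 = 0.4935·0.798/(1 + (0.4935 − 1)·0.798) = 0.6610
Then solve for n' with r_old = 0.6610, r_target = 0.87: n' = 0.87(1 − 0.6610)/[0.6610(1 − 0.87)] = 3.4322
Items = 3.4322 × 38 ≈ 130.42 → 131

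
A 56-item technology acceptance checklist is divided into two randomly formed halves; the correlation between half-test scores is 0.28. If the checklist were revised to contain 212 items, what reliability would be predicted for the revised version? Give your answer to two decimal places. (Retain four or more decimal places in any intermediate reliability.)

Spearman-Brown correction (n = 2): r_full = 2·0.28/(1 + 0.28) = 0.4375
Length factor from 56 to 212 items: n = 212/56 = 3.7857
r_new = n·r_full / (1 + (n − 1)·r_full) = 1.6562 / 2.2187 ≈ 0.7465

0.75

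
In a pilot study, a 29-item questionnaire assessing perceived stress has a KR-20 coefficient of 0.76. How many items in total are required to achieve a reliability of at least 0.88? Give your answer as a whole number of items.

Spearman-Brown solved for the length factor n:
n = r*(1 − r) / [ r (1 − r*) ]
n = [0.88 × 0.24] / [0.76 × 0.12]
  = 0.2112 / 0.0912 = 2.3158
Items needed = n × 29 = 2.3158 × 29 ≈ 67.16 → round up to 68

68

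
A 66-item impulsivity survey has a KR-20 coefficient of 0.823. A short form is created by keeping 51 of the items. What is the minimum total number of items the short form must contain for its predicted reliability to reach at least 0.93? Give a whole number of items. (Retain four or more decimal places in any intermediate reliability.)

189

First, r for the 51-item form: n = 51/66 = 0.7727, so r_51 = 0.7727·0.823/(1 + (0.7727 − 1)·0.823) = 0.7823
Then solve for n' with r_old = 0.7823, r_target = 0.93: n' = 0.93(1 − 0.7823)/[0.7823(1 − 0.93)] = 3.6972
Items = 3.6972 × 51 ≈ 188.56 → 189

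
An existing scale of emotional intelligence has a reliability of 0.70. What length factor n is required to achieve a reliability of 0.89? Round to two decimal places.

n = 0.89 × (1 − 0.70) / [ 0.70 × (1 − 0.89) ]
n = 0.2670 / 0.0770 ≈ 3.4675

3.47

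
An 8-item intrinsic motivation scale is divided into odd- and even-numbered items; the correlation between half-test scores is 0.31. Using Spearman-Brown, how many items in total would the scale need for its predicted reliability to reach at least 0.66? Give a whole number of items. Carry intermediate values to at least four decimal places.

18

Corrected full-test reliability: r_full = 2 × 0.31 / (1 + 0.31) ≈ 0.4733
Solve Spearman-Brown for n: n = 0.66(1 − 0.4733) / [0.4733(1 − 0.66)] = 2.1602
Items = 2.1602 × 8 ≈ 17.28 → 18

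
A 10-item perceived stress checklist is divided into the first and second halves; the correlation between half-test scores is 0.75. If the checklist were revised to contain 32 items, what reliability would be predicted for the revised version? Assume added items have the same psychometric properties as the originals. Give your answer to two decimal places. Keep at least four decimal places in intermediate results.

First correct the split-half correlation to full-test reliability: r_full = 2 × 0.75 / (1 + 0.75) ≈ 0.8571
Then adjust to 32 items: n = 32/10 = 3.2000
r_new = n·r_full / (1 + (n − 1)·r_full) = 2.7427 / 2.8856 ≈ 0.9505

0.95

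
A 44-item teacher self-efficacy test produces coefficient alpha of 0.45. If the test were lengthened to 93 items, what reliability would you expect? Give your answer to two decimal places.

0.63

n = 93/44 = 2.1136
Spearman-Brown: r_new = n·r / (1 + (n − 1)·r)
r_new = (2.1136 × 0.45) / (1 + (2.1136 − 1) × 0.45)
     = 0.9511 / 1.5011 = 0.6336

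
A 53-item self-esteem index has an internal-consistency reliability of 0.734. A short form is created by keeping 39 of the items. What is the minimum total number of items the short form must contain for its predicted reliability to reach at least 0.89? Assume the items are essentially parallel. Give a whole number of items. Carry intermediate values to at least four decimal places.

First, r for the 39-item form: n = 39/53 = 0.7358, so r_39 = 0.7358·0.734/(1 + (0.7358 − 1)·0.734) = 0.6700
Length factor from the short form to reach 0.89: n' = 0.89(1 − 0.6700) / [0.6700(1 − 0.89)] ≈ 3.9851
Items = 3.9851 × 39 ≈ 155.42 → 156

156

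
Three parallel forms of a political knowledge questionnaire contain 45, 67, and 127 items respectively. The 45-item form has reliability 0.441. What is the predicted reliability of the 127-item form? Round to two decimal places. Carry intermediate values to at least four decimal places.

0.69

Only the ratio of lengths matters: n = 127/45 = 2.8222
r_{127} = n·r / (1 + (n − 1)·r) = 1.2446 / 1.8036 ≈ 0.6901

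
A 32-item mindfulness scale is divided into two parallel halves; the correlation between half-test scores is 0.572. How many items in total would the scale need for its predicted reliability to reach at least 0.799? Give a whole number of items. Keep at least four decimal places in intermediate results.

48

Corrected full-test reliability: r_full = 2 × 0.572 / (1 + 0.572) ≈ 0.7277
n = r_tgt(1 − r_full) / [r_full(1 − r_tgt)] = 0.799 × 0.2723 / (0.7277 × 0.201) ≈ 1.4875
Items = 1.4875 × 32 ≈ 47.60 → 48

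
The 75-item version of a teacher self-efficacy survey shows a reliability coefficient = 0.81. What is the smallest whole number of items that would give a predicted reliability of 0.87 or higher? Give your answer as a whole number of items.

118

Spearman-Brown solved for the length factor n:
n = r*(1 − r) / [ r (1 − r*) ]
n = [0.87 × 0.19] / [0.81 × 0.13]
n = 0.1653 / 0.1053 ≈ 1.5698
Items needed = n × 75 = 1.5698 × 75 ≈ 117.73 → round up to 118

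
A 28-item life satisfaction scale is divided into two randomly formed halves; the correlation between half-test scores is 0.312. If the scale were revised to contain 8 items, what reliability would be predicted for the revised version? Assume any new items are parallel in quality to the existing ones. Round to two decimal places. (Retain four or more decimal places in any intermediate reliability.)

Spearman-Brown correction (n = 2): r_full = 2·0.312/(1 + 0.312) = 0.4756
Then adjust to 8 items: n = 8/28 = 0.2857
r_new = n·r_full / (1 + (n − 1)·r_full) = 0.1359 / 0.6603 ≈ 0.2058

0.21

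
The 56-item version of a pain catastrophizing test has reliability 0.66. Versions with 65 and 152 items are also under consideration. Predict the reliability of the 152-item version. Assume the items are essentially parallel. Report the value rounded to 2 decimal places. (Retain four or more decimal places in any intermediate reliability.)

The 65-item form is not needed; work directly from the 56-item form with n = 152/56 = 2.7143.
r_{152} = n·r / (1 + (n − 1)·r) = 1.7914 / 2.1314 ≈ 0.8405

0.84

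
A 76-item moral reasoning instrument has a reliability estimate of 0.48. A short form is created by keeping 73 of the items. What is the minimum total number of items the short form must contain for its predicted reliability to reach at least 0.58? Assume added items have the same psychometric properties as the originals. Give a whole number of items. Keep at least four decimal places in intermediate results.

Short-form reliability: n = 73/76 = 0.9605; r_73 = n·r/(1+(n−1)r) ≈ 0.4700
Length factor from the short form to reach 0.58: n' = 0.58(1 − 0.4700) / [0.4700(1 − 0.58)] ≈ 1.5572
Total items = 1.5572 × 73 = 113.68, rounded up to 114.

114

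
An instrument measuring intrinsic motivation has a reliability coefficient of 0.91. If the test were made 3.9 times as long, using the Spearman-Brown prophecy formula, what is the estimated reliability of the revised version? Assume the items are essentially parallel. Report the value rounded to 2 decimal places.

r_new = (3.9 × 0.91) / (1 + (3.9 − 1) × 0.91)
     = 3.5490 / 3.6390 = 0.9753

0.98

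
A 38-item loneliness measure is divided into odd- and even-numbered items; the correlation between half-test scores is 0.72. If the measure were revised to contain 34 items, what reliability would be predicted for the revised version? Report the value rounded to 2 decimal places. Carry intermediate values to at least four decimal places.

0.82

First correct the split-half correlation to full-test reliability: r_full = 2 × 0.72 / (1 + 0.72) ≈ 0.8372
Then adjust to 34 items: n = 34/38 = 0.8947
r_new = n·r_full / (1 + (n − 1)·r_full) = 0.7490 / 0.9118 ≈ 0.8215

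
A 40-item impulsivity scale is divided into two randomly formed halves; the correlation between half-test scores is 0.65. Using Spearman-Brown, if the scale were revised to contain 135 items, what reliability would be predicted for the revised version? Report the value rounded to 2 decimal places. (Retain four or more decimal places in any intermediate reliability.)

Spearman-Brown correction (n = 2): r_full = 2·0.65/(1 + 0.65) = 0.7879
Length factor from 40 to 135 items: n = 135/40 = 3.3750
r_new = n·r_full / (1 + (n − 1)·r_full) = 2.6592 / 2.8713 ≈ 0.9261

0.93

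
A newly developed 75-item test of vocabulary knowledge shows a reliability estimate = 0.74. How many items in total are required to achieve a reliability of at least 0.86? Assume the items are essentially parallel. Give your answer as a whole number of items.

162

n = 0.86 × (1 − 0.74) / [ 0.74 × (1 − 0.86) ]
  = 0.2236 / 0.1036 = 2.1583
2.1583 × 75 = 161.87 → 162 items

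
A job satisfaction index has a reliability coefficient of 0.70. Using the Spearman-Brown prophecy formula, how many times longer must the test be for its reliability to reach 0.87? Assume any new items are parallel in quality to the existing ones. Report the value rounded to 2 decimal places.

2.87

n = [0.87 × 0.30] / [0.70 × 0.13]
n = 0.2610 / 0.0910 ≈ 2.8681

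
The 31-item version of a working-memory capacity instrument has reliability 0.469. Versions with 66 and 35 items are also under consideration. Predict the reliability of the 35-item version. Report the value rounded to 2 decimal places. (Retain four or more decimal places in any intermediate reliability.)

0.50

The 66-item form is not needed; work directly from the 31-item form with n = 35/31 = 1.1290.
r_{35} = n·r / (1 + (n − 1)·r) = 0.5295 / 1.0605 ≈ 0.4993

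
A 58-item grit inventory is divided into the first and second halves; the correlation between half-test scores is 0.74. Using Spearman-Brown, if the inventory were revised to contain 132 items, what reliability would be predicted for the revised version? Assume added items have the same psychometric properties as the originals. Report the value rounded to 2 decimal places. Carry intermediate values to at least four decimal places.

Spearman-Brown correction (n = 2): r_full = 2·0.74/(1 + 0.74) = 0.8506
Then adjust to 132 items: n = 132/58 = 2.2759
r_new = n·r_full / (1 + (n − 1)·r_full) = 1.9359 / 2.0853 ≈ 0.9284

0.93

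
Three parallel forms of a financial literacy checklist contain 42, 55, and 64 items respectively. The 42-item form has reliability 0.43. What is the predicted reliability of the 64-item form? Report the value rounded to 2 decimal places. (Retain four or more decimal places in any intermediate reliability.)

Only the ratio of lengths matters: n = 64/42 = 1.5238
r_{64} = n·r / (1 + (n − 1)·r) = 0.6552 / 1.2252 ≈ 0.5348

0.53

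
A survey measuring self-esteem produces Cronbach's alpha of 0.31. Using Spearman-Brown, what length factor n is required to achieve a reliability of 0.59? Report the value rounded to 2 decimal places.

Rearranging the Spearman-Brown formula for n,
n = r*(1 − r) / [ r (1 − r*) ]
n = [0.59 × 0.69] / [0.31 × 0.41]
n = 0.4071 / 0.1271 ≈ 3.2030

3.20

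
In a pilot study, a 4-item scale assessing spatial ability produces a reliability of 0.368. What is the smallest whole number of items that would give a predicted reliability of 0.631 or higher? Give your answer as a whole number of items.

12

n = 0.631 × (1 − 0.368) / [ 0.368 × (1 − 0.631) ]
  = 0.398792 / 0.135792 = 2.9368
So the test needs 2.9368 × 4 ≈ 11.75 items; rounding up, 12.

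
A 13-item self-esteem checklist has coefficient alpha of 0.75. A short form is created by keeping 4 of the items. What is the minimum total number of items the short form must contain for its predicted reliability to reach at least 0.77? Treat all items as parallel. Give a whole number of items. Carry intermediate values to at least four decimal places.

Short-form reliability: n = 4/13 = 0.3077; r_4 = n·r/(1+(n−1)r) ≈ 0.4800
Length factor from the short form to reach 0.77: n' = 0.77(1 − 0.4800) / [0.4800(1 − 0.77)] ≈ 3.6268
Total items = 3.6268 × 4 = 14.51, rounded up to 15.

15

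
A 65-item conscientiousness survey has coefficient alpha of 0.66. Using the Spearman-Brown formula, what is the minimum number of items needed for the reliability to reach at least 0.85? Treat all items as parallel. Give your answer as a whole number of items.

Invert Spearman-Brown to solve for n:
n = r_target (1 − r_old) / [ r_old (1 − r_target) ]
n = [0.85 × 0.34] / [0.66 × 0.15]
n = 0.2890 / 0.0990 ≈ 2.9192
So the test needs 2.9192 × 65 ≈ 189.75 items; rounding up, 190.

190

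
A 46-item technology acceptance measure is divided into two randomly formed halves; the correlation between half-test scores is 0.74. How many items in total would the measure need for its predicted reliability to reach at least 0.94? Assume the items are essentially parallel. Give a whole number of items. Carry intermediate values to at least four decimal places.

r_full = 2(0.74)/(1 + 0.74) = 0.8506
Solve Spearman-Brown for n: n = 0.94(1 − 0.8506) / [0.8506(1 − 0.94)] = 2.7517
Required items = 2.7517 × 46 = 126.58, so 127 items.

127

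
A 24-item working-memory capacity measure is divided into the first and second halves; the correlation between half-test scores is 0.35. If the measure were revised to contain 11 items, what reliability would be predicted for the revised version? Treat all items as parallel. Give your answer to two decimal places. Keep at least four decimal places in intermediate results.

Full-test reliability from the split-half r: r_full = 2(0.35)/(1 + 0.35) = 0.5185
Length factor from 24 to 11 items: n = 11/24 = 0.4583
r_new = n·r_full / (1 + (n − 1)·r_full) = 0.2376 / 0.7191 ≈ 0.3304

0.33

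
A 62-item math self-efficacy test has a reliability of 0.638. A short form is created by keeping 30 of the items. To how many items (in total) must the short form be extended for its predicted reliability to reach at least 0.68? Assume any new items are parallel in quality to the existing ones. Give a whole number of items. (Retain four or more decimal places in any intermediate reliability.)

First, r for the 30-item form: n = 30/62 = 0.4839, so r_30 = 0.4839·0.638/(1 + (0.4839 − 1)·0.638) = 0.4603
Then solve for n' with r_old = 0.4603, r_target = 0.68: n' = 0.68(1 − 0.4603)/[0.4603(1 − 0.68)] = 2.4916
Items = 2.4916 × 30 ≈ 74.75 → 75

75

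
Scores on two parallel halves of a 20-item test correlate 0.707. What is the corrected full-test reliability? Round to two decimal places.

r_full = 2r_hh / (1 + r_hh) = 2 × 0.707 / (1 + 0.707)
r_full = 1.4140 / 1.7070 ≈ 0.8284

0.83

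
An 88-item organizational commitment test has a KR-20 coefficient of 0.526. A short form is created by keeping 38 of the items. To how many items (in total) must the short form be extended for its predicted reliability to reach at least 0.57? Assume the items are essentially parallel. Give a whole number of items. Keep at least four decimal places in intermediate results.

Short-form reliability: n = 38/88 = 0.4318; r_38 = n·r/(1+(n−1)r) ≈ 0.3239
Then solve for n' with r_old = 0.3239, r_target = 0.57: n' = 0.57(1 − 0.3239)/[0.3239(1 − 0.57)] = 2.7670
Total items = 2.7670 × 38 = 105.15, rounded up to 106.

106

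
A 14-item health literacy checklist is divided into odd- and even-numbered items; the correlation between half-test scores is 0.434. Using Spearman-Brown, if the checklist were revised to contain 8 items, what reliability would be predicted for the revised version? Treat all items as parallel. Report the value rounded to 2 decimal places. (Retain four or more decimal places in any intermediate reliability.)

0.47

Spearman-Brown correction (n = 2): r_full = 2·0.434/(1 + 0.434) = 0.6053
Length factor from 14 to 8 items: n = 8/14 = 0.5714
r_new = n·r_full / (1 + (n − 1)·r_full) = 0.3459 / 0.7406 ≈ 0.4671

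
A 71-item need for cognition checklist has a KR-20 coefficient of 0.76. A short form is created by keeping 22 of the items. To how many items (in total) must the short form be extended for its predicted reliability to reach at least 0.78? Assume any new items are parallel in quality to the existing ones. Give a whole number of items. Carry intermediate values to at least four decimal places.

80

Short-form reliability: n = 22/71 = 0.3099; r_22 = n·r/(1+(n−1)r) ≈ 0.4953
Then solve for n' with r_old = 0.4953, r_target = 0.78: n' = 0.78(1 − 0.4953)/[0.4953(1 − 0.78)] = 3.6127
Items = 3.6127 × 22 ≈ 79.48 → 80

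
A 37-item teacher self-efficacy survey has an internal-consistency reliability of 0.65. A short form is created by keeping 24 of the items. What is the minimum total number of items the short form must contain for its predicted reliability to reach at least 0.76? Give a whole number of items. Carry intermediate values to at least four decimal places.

64

Short-form reliability: n = 24/37 = 0.6486; r_24 = n·r/(1+(n−1)r) ≈ 0.5464
Then solve for n' with r_old = 0.5464, r_target = 0.76: n' = 0.76(1 − 0.5464)/[0.5464(1 − 0.76)] = 2.6288
Total items = 2.6288 × 24 = 63.09, rounded up to 64.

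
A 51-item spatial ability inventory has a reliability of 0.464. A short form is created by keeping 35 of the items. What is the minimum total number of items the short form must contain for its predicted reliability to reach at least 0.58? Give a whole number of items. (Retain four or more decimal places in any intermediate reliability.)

First, r for the 35-item form: n = 35/51 = 0.6863, so r_35 = 0.6863·0.464/(1 + (0.6863 − 1)·0.464) = 0.3727
Length factor from the short form to reach 0.58: n' = 0.58(1 − 0.3727) / [0.3727(1 − 0.58)] ≈ 2.3243
Total items = 2.3243 × 35 = 81.35, rounded up to 82.

82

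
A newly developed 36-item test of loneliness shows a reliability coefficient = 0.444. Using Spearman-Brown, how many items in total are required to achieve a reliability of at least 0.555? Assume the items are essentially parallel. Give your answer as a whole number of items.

57

Invert Spearman-Brown to solve for n:
n = r*(1 − r) / [ r (1 − r*) ]
n = 0.555(1 − 0.444) / [0.444(1 − 0.555)]
n = 0.308580 / 0.197580 ≈ 1.5618
Items needed = n × 36 = 1.5618 × 36 ≈ 56.22 → round up to 57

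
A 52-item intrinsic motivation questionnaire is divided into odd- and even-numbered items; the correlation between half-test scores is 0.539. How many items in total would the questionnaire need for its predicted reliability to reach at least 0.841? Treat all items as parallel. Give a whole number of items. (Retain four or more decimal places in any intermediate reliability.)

Corrected full-test reliability: r_full = 2 × 0.539 / (1 + 0.539) ≈ 0.7005
Solve Spearman-Brown for n: n = 0.841(1 − 0.7005) / [0.7005(1 − 0.841)] = 2.2615
Items = 2.2615 × 52 ≈ 117.60 → 118

118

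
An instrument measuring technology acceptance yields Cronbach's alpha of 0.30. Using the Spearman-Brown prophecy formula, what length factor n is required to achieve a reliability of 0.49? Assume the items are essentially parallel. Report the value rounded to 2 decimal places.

Invert Spearman-Brown to solve for n:
n = r_target (1 − r_old) / [ r_old (1 − r_target) ]
n = [0.49 × 0.70] / [0.30 × 0.51]
  = 0.3430 / 0.1530 = 2.2418

2.24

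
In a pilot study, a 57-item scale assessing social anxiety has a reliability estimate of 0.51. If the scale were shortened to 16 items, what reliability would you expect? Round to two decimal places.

Length ratio n = 16/57 = 0.2807
Spearman-Brown: r_new = n·r / (1 + (n − 1)·r)
r_new = (0.2807 × 0.51) / (1 + (0.2807 − 1) × 0.51)
     = 0.1432 / 0.6332 = 0.2262

0.23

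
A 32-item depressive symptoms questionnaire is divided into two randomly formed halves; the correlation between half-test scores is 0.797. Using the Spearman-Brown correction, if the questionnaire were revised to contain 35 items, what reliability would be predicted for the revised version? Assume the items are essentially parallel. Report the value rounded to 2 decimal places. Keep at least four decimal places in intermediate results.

0.90

First correct the split-half correlation to full-test reliability: r_full = 2 × 0.797 / (1 + 0.797) ≈ 0.8870
Then adjust to 35 items: n = 35/32 = 1.0938
r_new = n·r_full / (1 + (n − 1)·r_full) = 0.9702 / 1.0832 ≈ 0.8957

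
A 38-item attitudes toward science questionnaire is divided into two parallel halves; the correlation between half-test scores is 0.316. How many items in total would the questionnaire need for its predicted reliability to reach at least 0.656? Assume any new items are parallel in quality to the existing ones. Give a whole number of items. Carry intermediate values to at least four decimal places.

r_full = 2(0.316)/(1 + 0.316) = 0.4802
Solve Spearman-Brown for n: n = 0.656(1 − 0.4802) / [0.4802(1 − 0.656)] = 2.0642
Required items = 2.0642 × 38 = 78.44, so 79 items.

79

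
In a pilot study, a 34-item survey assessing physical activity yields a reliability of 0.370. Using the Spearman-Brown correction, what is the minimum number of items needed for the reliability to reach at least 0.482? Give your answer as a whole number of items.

Rearranging the Spearman-Brown formula for n,
n = r_target (1 − r_old) / [ r_old (1 − r_target) ]
n = 0.482 × (1 − 0.370) / [ 0.370 × (1 − 0.482) ]
n = 0.303660 / 0.191660 ≈ 1.5844
Items needed = n × 34 = 1.5844 × 34 ≈ 53.87 → round up to 54

54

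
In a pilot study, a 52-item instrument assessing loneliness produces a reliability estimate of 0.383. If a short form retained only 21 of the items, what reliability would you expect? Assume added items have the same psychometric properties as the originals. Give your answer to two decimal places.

Length ratio n = 21/52 = 0.4038
r_new = (0.4038 × 0.383) / (1 + (0.4038 − 1) × 0.383)
     = 0.1547 / 0.7717 = 0.2005

0.20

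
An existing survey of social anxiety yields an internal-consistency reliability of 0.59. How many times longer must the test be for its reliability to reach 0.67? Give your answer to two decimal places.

1.41

n = 0.67 × (1 − 0.59) / [ 0.59 × (1 − 0.67) ]
n = 0.2747 / 0.1947 ≈ 1.4109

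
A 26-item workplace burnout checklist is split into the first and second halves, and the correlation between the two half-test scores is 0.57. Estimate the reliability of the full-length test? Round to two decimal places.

The full test is twice the length of either half (n = 2).
r_full = 2r_hh / (1 + r_hh) = 2 × 0.57 / (1 + 0.57)
       = 1.1400 / 1.5700 = 0.7261

0.73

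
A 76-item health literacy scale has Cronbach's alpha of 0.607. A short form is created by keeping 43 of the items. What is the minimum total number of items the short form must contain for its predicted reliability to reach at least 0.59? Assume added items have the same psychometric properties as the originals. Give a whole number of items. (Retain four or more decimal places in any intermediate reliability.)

71

First, r for the 43-item form: n = 43/76 = 0.5658, so r_43 = 0.5658·0.607/(1 + (0.5658 − 1)·0.607) = 0.4664
Length factor from the short form to reach 0.59: n' = 0.59(1 − 0.4664) / [0.4664(1 − 0.59)] ≈ 1.6464
Total items = 1.6464 × 43 = 70.80, rounded up to 71.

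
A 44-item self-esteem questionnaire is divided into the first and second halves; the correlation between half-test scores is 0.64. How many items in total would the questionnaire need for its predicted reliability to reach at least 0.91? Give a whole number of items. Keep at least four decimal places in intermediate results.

126

r_full = 2(0.64)/(1 + 0.64) = 0.7805
Solve Spearman-Brown for n: n = 0.91(1 − 0.7805) / [0.7805(1 − 0.91)] = 2.8435
Required items = 2.8435 × 44 = 125.11, so 126 items.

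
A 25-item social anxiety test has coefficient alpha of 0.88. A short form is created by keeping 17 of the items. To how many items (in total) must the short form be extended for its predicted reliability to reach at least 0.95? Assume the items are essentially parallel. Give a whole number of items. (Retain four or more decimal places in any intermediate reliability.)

Short-form reliability: n = 17/25 = 0.6800; r_17 = n·r/(1+(n−1)r) ≈ 0.8330
Length factor from the short form to reach 0.95: n' = 0.95(1 − 0.8330) / [0.8330(1 − 0.95)] ≈ 3.8091
Total items = 3.8091 × 17 = 64.75, rounded up to 65.

65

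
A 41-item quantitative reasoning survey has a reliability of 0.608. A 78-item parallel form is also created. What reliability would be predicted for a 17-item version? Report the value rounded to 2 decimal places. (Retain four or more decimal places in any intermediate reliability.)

Only the ratio of lengths matters: n = 17/41 = 0.4146
r_{17} = n·r / (1 + (n − 1)·r) = 0.2521 / 0.6441 ≈ 0.3914

0.39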